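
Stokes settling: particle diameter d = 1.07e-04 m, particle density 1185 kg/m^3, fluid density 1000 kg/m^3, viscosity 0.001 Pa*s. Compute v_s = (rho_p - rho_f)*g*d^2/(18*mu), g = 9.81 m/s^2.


Density difference: rho_p - rho_f = 1185 - 1000 = 185 kg/m^3
d^2 = (1.07e-04)^2 = 1.1449e-08 m^2
Numerator = (rho_p - rho_f) * g * d^2 = 185 * 9.81 * 1.1449e-08 = 2.0778218e-05
Denominator = 18 * mu = 18 * 0.001 = 0.018
v_s = 2.0778218e-05 / 0.018 = 0.00115435 m/s
Check: Re = rho_f * v_s * d / mu = 1000 * 0.00115435 * 1.07e-04 / 0.001 = 0.124 < 1, so Stokes' law applies.

0.00115435 m/s


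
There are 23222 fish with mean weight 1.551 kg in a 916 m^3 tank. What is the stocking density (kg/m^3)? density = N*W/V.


Total biomass = 23222 fish * 1.551 kg = 36017.322 kg
Density = total biomass / volume = 36017.322 / 916 = 39.3202 kg/m^3

39.3202 kg/m^3


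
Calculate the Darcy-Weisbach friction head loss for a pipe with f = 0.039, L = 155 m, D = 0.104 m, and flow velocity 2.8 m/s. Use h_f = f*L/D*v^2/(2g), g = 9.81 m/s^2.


v^2 = 2.8^2 = 7.84 m^2/s^2
L/D = 155/0.104 = 1490.3846
h_f = f*(L/D)*v^2/(2g) = 0.039 * 1490.3846 * 7.84 / 19.62 = 23.2263 m

23.2263 m


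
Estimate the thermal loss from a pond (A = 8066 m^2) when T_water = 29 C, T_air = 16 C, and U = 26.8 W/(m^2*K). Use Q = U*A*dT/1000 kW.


Temperature difference dT = 29 - 16 = 13 K
Heat loss (W) = U * A * dT = 26.8 * 8066 * 13 = 2810194.4 W
Convert to kW: 2810194.4 / 1000 = 2810.1944 kW

2810.1944 kW


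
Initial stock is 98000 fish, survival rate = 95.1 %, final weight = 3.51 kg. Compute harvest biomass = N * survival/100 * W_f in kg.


Survivors = 98000 * 95.1/100 = 93198 fish
Harvest biomass = survivors * W_f = 93198 * 3.51 = 327124.98 kg

327124.98 kg


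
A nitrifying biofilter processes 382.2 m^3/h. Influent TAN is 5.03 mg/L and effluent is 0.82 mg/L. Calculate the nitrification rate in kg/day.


Concentration drop: TAN_in - TAN_out = 5.03 - 0.82 = 4.21 mg/L
Hourly TAN removed = Q * dTAN = 382.2 m^3/h * 4.21 mg/L = 1609.062 g/h  (m^3/h * mg/L = g/h)
Daily TAN removed = 1609.062 * 24 = 38617.488 g/day
Convert to kg/day: 38617.488 / 1000 = 38.617488 kg/day

38.617488 kg/day


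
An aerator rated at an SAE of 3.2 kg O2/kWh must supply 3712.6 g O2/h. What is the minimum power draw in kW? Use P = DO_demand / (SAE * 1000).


SAE in g O2/kWh = 3.2 * 1000 = 3200 g/kWh
P = DO_demand / SAE_g = 3712.6 / 3200 = 1.16019 kW

1.16019 kW


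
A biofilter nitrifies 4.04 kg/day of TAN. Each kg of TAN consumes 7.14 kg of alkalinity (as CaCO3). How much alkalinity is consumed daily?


Alkalinity factor: 7.14 kg CaCO3 consumed per kg TAN nitrified
alk = 4.04 kg TAN * 7.14 = 28.8456 kg CaCO3/day

28.8456 kg CaCO3/day


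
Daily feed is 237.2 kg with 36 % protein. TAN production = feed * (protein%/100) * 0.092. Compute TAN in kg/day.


Protein in feed = 237.2 * 36/100 = 85.392 kg/day
TAN = protein * 0.092 = 85.392 * 0.092 = 7.856064 kg/day

7.856064 kg/day


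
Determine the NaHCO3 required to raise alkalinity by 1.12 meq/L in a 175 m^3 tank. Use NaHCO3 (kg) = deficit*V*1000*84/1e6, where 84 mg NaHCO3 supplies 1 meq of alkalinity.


Tank volume in L = 175 m^3 * 1000 = 175000 L
Total meq required = 1.12 meq/L * 175000 L = 196000 meq
NaHCO3 mass = 196000 meq * 84 mg/meq / 1e6 = 16.464 kg

16.464 kg


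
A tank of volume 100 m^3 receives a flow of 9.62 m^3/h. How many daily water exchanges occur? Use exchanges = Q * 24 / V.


Daily flow volume = 9.62 m^3/h * 24 h = 230.88 m^3/day
Exchanges = daily flow / tank volume = 230.88 / 100 = 2.3088 exchanges/day

2.3088 exchanges/day


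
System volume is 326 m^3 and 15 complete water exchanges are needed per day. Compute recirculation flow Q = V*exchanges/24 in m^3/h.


Daily recirculation volume = 326 m^3 * 15 = 4890 m^3/day
Flow rate Q = daily volume / 24 h = 4890 / 24 = 203.75 m^3/h

203.75 m^3/h


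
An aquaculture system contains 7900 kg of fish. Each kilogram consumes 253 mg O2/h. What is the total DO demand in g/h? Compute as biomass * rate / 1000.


Total O2 consumption (mg/h) = 7900 kg * 253 mg/(kg*h) = 1998700 mg/h
Convert to g/h: 1998700 / 1000 = 1998.7 g/h

1998.7 g/h


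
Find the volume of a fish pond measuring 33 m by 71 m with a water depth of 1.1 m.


Base area = L * W = 33 * 71 = 2343 m^2
Volume = area * depth = 2343 * 1.1 = 2577.3 m^3

2577.3 m^3


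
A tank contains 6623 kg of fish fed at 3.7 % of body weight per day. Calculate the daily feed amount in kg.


Feeding rate fraction = 3.7% / 100 = 0.037
Daily feed = 6623 kg * 0.037 = 245.051 kg/day

245.051 kg/day


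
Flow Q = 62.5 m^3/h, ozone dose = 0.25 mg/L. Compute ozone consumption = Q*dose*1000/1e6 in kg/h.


O3 demand (mg/h) = Q * dose * 1000 = 62.5 * 0.25 * 1000 = 15625 mg/h
Convert mg to kg: 15625 / 1e6 = 0.015625 kg/h

0.015625 kg/h


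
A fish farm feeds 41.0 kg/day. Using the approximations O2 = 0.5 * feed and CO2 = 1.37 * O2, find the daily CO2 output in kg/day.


O2 = 41.0 * 0.5 = 20.5
CO2 = 20.5 * 1.37 = 28.085

28.085 kg/day


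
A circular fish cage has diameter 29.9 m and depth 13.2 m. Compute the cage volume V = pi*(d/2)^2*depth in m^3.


r = d/2 = 29.9/2 = 14.95 m
Base area = pi*r^2 = pi*14.95^2 = 702.15381 m^2
Volume = 702.15381 * 13.2 = 9268.43 m^3

9268.43 m^3


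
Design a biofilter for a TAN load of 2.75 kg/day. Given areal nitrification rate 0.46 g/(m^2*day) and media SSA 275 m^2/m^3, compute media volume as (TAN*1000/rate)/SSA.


A = 2.75*1000 / 0.46 = 5978.2609 m^2
V = 5978.2609 / 275 = 21.7391

21.7391 m^3


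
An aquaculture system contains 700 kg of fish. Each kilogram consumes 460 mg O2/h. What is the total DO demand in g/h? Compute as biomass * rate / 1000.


Total O2 consumption (mg/h) = 700 kg * 460 mg/(kg*h) = 322000 mg/h
Convert to g/h: 322000 / 1000 = 322 g/h

322 g/h


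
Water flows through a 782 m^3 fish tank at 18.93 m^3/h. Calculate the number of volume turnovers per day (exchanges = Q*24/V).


Daily flow volume = 18.93 m^3/h * 24 h = 454.32 m^3/day
Exchanges = daily flow / tank volume = 454.32 / 782 = 0.580972 exchanges/day

0.580972 exchanges/day


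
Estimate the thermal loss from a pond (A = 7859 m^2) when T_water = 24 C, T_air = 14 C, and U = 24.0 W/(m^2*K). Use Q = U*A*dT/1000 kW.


Temperature difference dT = 24 - 14 = 10 K
Heat loss (W) = U * A * dT = 24.0 * 7859 * 10 = 1886160 W
Convert to kW: 1886160 / 1000 = 1886.16 kW

1886.16 kW


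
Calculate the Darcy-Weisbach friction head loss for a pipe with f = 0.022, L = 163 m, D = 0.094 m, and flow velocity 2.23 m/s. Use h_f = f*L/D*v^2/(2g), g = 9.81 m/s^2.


v^2 = 2.23^2 = 4.9729 m^2/s^2
L/D = 163/0.094 = 1734.0426
h_f = f*(L/D)*v^2/(2g) = 0.022 * 1734.0426 * 4.9729 / 19.62 = 9.66926 m

9.66926 m


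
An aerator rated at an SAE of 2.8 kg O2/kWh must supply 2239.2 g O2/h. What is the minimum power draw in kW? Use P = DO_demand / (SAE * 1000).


SAE in g O2/kWh = 2.8 * 1000 = 2800 g/kWh
P = DO_demand / SAE_g = 2239.2 / 2800 = 0.799714 kW

0.799714 kW


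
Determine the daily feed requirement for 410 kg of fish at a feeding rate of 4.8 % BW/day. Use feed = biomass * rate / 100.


Feeding rate fraction = 4.8% / 100 = 0.048
Daily feed = 410 kg * 0.048 = 19.68 kg/day

19.68 kg/day


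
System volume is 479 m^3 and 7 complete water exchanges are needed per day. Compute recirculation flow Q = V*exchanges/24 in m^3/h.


Daily recirculation volume = 479 m^3 * 7 = 3353 m^3/day
Flow rate Q = daily volume / 24 h = 3353 / 24 = 139.708 m^3/h

139.708 m^3/h


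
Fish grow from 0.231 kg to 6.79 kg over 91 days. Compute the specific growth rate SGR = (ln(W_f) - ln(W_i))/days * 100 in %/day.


ln(W_f) = ln(6.79) = 1.9154509
ln(W_i) = ln(0.231) = -1.4653376
ln(W_f) - ln(W_i) = 1.9154509 - -1.4653376 = 3.3807885
SGR = 3.3807885 / 91 * 100 = 3.71515 %/day

3.71515 %/day


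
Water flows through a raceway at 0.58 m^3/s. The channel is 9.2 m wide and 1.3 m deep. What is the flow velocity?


Cross-sectional area = W * d = 9.2 * 1.3 = 11.96 m^2
Velocity = Q / A = 0.58 / 11.96 = 0.048495 m/s

0.048495 m/s


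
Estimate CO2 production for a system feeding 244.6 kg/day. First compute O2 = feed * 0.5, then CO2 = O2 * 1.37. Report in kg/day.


O2 = 244.6 * 0.5 = 122.3
CO2 = 122.3 * 1.37 = 167.551

167.551 kg/day


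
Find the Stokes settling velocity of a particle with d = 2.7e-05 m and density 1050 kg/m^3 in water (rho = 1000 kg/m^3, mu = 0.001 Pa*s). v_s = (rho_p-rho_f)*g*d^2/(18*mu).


Density difference: rho_p - rho_f = 1050 - 1000 = 50 kg/m^3
d^2 = (2.7e-05)^2 = 7.29e-10 m^2
Numerator = (rho_p - rho_f) * g * d^2 = 50 * 9.81 * 7.29e-10 = 3.575745e-07
Denominator = 18 * mu = 18 * 0.001 = 0.018
v_s = 3.575745e-07 / 0.018 = 1.98652e-05 m/s
Check: Re = rho_f * v_s * d / mu = 1000 * 1.98652e-05 * 2.7e-05 / 0.001 = 5.36e-04 < 1, so Stokes' law applies.

1.98652e-05 m/s


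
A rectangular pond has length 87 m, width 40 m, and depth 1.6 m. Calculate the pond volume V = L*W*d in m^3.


Base area = L * W = 87 * 40 = 3480 m^2
Volume = area * depth = 3480 * 1.6 = 5568 m^3

5568 m^3


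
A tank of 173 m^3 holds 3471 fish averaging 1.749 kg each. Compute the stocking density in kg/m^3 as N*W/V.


Total biomass = 3471 fish * 1.749 kg = 6070.779 kg
Density = total biomass / volume = 6070.779 / 173 = 35.0912 kg/m^3

35.0912 kg/m^3


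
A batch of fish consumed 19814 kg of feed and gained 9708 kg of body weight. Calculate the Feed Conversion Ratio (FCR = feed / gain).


FCR = feed consumed / weight gained
FCR = 19814 kg / 9708 kg = 2.041

2.041


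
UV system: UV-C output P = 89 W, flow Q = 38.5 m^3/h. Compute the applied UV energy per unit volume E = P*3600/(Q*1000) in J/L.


Energy delivered per hour = 89 W * 3600 s = 320400 J/h
Volume treated per hour = 38.5 m^3/h * 1000 = 38500 L/h
dose = 320400 / 38500 = 8.32208 J/L

8.32208 J/L


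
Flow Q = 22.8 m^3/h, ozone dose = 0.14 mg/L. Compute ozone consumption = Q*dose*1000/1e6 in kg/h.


O3 demand (mg/h) = Q * dose * 1000 = 22.8 * 0.14 * 1000 = 3192 mg/h
Convert mg to kg: 3192 / 1e6 = 0.003192 kg/h

0.003192 kg/h


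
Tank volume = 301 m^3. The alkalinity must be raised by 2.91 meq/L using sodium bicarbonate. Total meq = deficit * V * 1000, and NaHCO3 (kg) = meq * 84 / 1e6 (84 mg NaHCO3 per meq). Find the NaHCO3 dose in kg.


Tank volume in L = 301 m^3 * 1000 = 301000 L
Total meq required = 2.91 meq/L * 301000 L = 875910 meq
NaHCO3 mass = 875910 meq * 84 mg/meq / 1e6 = 73.5764 kg

73.5764 kg


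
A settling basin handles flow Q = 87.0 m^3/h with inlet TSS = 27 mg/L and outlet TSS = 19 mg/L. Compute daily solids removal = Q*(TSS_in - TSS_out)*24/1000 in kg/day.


Concentration drop: TSS_in - TSS_out = 27 - 19 = 8 mg/L
Hourly solids removed = Q * dTSS = 87.0 m^3/h * 8 mg/L = 696 g/h  (m^3/h * mg/L = g/h)
Daily solids removed = 696 * 24 = 16704 g/day
Convert g to kg: 16704 / 1000 = 16.704 kg/day

16.704 kg/day


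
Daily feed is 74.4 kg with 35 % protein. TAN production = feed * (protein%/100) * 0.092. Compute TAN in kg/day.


Protein in feed = 74.4 * 35/100 = 26.04 kg/day
TAN = protein * 0.092 = 26.04 * 0.092 = 2.39568 kg/day

2.39568 kg/day


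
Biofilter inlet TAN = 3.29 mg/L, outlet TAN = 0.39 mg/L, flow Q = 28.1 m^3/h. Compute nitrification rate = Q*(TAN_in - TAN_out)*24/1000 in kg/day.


Concentration drop: TAN_in - TAN_out = 3.29 - 0.39 = 2.9 mg/L
Hourly TAN removed = Q * dTAN = 28.1 m^3/h * 2.9 mg/L = 81.49 g/h  (m^3/h * mg/L = g/h)
Daily TAN removed = 81.49 * 24 = 1955.76 g/day
Convert to kg/day: 1955.76 / 1000 = 1.95576 kg/day

1.95576 kg/day


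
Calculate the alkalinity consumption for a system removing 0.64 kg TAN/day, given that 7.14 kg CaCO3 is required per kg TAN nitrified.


Alkalinity factor: 7.14 kg CaCO3 consumed per kg TAN nitrified
alk = 0.64 kg TAN * 7.14 = 4.5696 kg CaCO3/day

4.5696 kg CaCO3/day


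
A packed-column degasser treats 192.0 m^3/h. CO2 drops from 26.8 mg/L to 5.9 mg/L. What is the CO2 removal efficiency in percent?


CO2_out / CO2_in = 5.9 / 26.8 = 0.22014925
Fraction remaining = 0.22014925
efficiency = (1 - 0.22014925) * 100 = 77.9851 %

77.9851 %


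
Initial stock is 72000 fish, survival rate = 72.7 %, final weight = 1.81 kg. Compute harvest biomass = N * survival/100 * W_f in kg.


Survivors = 72000 * 72.7/100 = 52344 fish
Harvest biomass = survivors * W_f = 52344 * 1.81 = 94742.64 kg

94742.64 kg


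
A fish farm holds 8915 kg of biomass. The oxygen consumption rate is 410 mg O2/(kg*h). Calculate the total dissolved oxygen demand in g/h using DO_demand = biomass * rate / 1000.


Total O2 consumption (mg/h) = 8915 kg * 410 mg/(kg*h) = 3655150 mg/h
Convert to g/h: 3655150 / 1000 = 3655.15 g/h

3655.15 g/h


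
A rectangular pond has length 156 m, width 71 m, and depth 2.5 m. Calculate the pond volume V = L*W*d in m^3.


Base area = L * W = 156 * 71 = 11076 m^2
Volume = area * depth = 11076 * 2.5 = 27690 m^3

27690 m^3


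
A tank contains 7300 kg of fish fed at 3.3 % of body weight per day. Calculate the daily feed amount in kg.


Feeding rate fraction = 3.3% / 100 = 0.033
Daily feed = 7300 kg * 0.033 = 240.9 kg/day

240.9 kg/day


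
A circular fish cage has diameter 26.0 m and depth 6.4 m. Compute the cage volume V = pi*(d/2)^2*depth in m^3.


r = d/2 = 26.0/2 = 13 m
Base area = pi*r^2 = pi*13^2 = 530.92916 m^2
Volume = 530.92916 * 6.4 = 3397.95 m^3

3397.95 m^3


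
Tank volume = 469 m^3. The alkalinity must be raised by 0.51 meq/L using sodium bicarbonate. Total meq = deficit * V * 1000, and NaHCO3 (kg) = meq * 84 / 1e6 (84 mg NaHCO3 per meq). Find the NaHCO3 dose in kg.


Tank volume in L = 469 m^3 * 1000 = 469000 L
Total meq required = 0.51 meq/L * 469000 L = 239190 meq
NaHCO3 mass = 239190 meq * 84 mg/meq / 1e6 = 20.092 kg

20.092 kg


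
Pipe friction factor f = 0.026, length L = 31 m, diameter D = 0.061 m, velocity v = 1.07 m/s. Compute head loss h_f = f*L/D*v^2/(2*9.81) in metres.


v^2 = 1.07^2 = 1.1449 m^2/s^2
L/D = 31/0.061 = 508.19672
h_f = f*(L/D)*v^2/(2g) = 0.026 * 508.19672 * 1.1449 / 19.62 = 0.771034 m

0.771034 m


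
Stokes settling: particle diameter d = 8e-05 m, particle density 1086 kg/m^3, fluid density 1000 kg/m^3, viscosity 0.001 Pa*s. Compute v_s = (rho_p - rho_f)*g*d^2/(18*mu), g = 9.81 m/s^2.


Density difference: rho_p - rho_f = 1086 - 1000 = 86 kg/m^3
d^2 = (8e-05)^2 = 6.4e-09 m^2
Numerator = (rho_p - rho_f) * g * d^2 = 86 * 9.81 * 6.4e-09 = 5.399424e-06
Denominator = 18 * mu = 18 * 0.001 = 0.018
v_s = 5.399424e-06 / 0.018 = 2.99968e-04 m/s
Check: Re = rho_f * v_s * d / mu = 1000 * 2.99968e-04 * 8e-05 / 0.001 = 0.024 < 1, so Stokes' law applies.

2.99968e-04 m/s


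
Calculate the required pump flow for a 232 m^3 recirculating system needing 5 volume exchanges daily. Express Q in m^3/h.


Daily recirculation volume = 232 m^3 * 5 = 1160 m^3/day
Flow rate Q = daily volume / 24 h = 1160 / 24 = 48.3333 m^3/h

48.3333 m^3/h


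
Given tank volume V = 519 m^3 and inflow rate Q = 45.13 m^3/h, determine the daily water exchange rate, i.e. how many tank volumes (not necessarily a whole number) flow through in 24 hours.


Daily flow volume = 45.13 m^3/h * 24 h = 1083.12 m^3/day
Exchanges = daily flow / tank volume = 1083.12 / 519 = 2.08694 exchanges/day

2.08694 exchanges/day


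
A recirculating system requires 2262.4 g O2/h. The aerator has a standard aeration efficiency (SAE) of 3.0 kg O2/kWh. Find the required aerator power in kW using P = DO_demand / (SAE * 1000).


SAE in g O2/kWh = 3.0 * 1000 = 3000 g/kWh
P = DO_demand / SAE_g = 2262.4 / 3000 = 0.754133 kW

0.754133 kW


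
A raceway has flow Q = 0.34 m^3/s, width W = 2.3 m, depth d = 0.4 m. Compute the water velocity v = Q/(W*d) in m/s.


Cross-sectional area = W * d = 2.3 * 0.4 = 0.92 m^2
Velocity = Q / A = 0.34 / 0.92 = 0.369565 m/s

0.369565 m/s


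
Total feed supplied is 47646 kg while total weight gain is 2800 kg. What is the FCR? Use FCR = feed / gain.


FCR = feed consumed / weight gained
FCR = 47646 kg / 2800 kg = 17.0164

17.0164


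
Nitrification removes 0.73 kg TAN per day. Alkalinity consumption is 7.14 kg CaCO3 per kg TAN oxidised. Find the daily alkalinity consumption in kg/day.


Alkalinity factor: 7.14 kg CaCO3 consumed per kg TAN nitrified
alk = 0.73 kg TAN * 7.14 = 5.2122 kg CaCO3/day

5.2122 kg CaCO3/day


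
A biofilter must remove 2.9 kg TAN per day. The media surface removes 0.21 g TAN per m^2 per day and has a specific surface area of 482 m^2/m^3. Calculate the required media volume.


A = 2.9*1000 / 0.21 = 13809.524 m^2
V = 13809.524 / 482 = 28.6505

28.6505 m^3


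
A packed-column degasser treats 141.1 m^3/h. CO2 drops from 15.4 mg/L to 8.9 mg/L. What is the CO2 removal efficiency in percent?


CO2_out / CO2_in = 8.9 / 15.4 = 0.57792208
Fraction remaining = 0.57792208
efficiency = (1 - 0.57792208) * 100 = 42.2078 %

42.2078 %


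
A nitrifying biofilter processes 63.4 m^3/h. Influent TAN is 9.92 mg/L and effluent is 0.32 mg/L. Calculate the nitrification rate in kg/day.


Concentration drop: TAN_in - TAN_out = 9.92 - 0.32 = 9.6 mg/L
Hourly TAN removed = Q * dTAN = 63.4 m^3/h * 9.6 mg/L = 608.64 g/h  (m^3/h * mg/L = g/h)
Daily TAN removed = 608.64 * 24 = 14607.36 g/day
Convert to kg/day: 14607.36 / 1000 = 14.60736 kg/day

14.60736 kg/day


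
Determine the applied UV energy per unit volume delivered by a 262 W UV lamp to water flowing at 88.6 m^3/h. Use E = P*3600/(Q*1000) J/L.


Energy delivered per hour = 262 W * 3600 s = 943200 J/h
Volume treated per hour = 88.6 m^3/h * 1000 = 88600 L/h
dose = 943200 / 88600 = 10.6456 J/L

10.6456 J/L


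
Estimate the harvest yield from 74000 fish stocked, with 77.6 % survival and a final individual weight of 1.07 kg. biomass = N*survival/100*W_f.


Survivors = 74000 * 77.6/100 = 57424 fish
Harvest biomass = survivors * W_f = 57424 * 1.07 = 61443.68 kg

61443.68 kg


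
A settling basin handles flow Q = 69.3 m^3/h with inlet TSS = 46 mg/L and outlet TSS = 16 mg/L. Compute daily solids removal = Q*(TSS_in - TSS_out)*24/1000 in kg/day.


Concentration drop: TSS_in - TSS_out = 46 - 16 = 30 mg/L
Hourly solids removed = Q * dTSS = 69.3 m^3/h * 30 mg/L = 2079 g/h  (m^3/h * mg/L = g/h)
Daily solids removed = 2079 * 24 = 49896 g/day
Convert g to kg: 49896 / 1000 = 49.896 kg/day

49.896 kg/day


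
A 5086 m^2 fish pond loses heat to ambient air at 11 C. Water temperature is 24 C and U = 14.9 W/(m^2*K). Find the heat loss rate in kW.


Temperature difference dT = 24 - 11 = 13 K
Heat loss (W) = U * A * dT = 14.9 * 5086 * 13 = 985158.2 W
Convert to kW: 985158.2 / 1000 = 985.1582 kW

985.1582 kW


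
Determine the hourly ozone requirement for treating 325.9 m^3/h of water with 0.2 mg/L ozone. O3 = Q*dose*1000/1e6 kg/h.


O3 demand (mg/h) = Q * dose * 1000 = 325.9 * 0.2 * 1000 = 65180 mg/h
Convert mg to kg: 65180 / 1e6 = 0.06518 kg/h

0.06518 kg/h


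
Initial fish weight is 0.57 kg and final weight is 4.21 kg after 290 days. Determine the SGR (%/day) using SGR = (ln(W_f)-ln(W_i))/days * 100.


ln(W_f) = ln(4.21) = 1.4374626
ln(W_i) = ln(0.57) = -0.56211892
ln(W_f) - ln(W_i) = 1.4374626 - -0.56211892 = 1.9995815
SGR = 1.9995815 / 290 * 100 = 0.689511 %/day

0.689511 %/day


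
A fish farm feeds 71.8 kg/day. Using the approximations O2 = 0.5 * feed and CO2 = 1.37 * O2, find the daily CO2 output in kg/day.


O2 = 71.8 * 0.5 = 35.9
CO2 = 35.9 * 1.37 = 49.183

49.183 kg/day


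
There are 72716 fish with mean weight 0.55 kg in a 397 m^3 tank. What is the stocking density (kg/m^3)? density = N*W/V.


Total biomass = 72716 fish * 0.55 kg = 39993.8 kg
Density = total biomass / volume = 39993.8 / 397 = 100.74 kg/m^3

100.74 kg/m^3


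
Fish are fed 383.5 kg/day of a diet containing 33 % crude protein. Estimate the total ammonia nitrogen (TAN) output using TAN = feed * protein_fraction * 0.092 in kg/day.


Protein in feed = 383.5 * 33/100 = 126.555 kg/day
TAN = protein * 0.092 = 126.555 * 0.092 = 11.64306 kg/day

11.64306 kg/day


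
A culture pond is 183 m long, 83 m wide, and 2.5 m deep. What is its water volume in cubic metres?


Base area = L * W = 183 * 83 = 15189 m^2
Volume = area * depth = 15189 * 2.5 = 37972.5 m^3

37972.5 m^3


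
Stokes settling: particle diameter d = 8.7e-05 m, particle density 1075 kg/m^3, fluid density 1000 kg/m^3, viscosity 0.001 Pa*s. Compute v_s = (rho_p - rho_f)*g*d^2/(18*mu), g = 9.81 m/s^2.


Density difference: rho_p - rho_f = 1075 - 1000 = 75 kg/m^3
d^2 = (8.7e-05)^2 = 7.569e-09 m^2
Numerator = (rho_p - rho_f) * g * d^2 = 75 * 9.81 * 7.569e-09 = 5.5688918e-06
Denominator = 18 * mu = 18 * 0.001 = 0.018
v_s = 5.5688918e-06 / 0.018 = 3.09383e-04 m/s
Check: Re = rho_f * v_s * d / mu = 1000 * 3.09383e-04 * 8.7e-05 / 0.001 = 0.0269 < 1, so Stokes' law applies.

3.09383e-04 m/s


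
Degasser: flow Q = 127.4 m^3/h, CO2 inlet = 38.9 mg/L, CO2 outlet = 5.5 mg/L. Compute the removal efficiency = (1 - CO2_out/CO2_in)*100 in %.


CO2_out / CO2_in = 5.5 / 38.9 = 0.14138817
Fraction remaining = 0.14138817
efficiency = (1 - 0.14138817) * 100 = 85.8612 %

85.8612 %


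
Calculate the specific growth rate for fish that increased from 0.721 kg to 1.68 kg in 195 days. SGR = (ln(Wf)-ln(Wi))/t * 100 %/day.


ln(W_f) = ln(1.68) = 0.51879379
ln(W_i) = ln(0.721) = -0.32711614
ln(W_f) - ln(W_i) = 0.51879379 - -0.32711614 = 0.84590993
SGR = 0.84590993 / 195 * 100 = 0.4338 %/day

0.4338 %/day


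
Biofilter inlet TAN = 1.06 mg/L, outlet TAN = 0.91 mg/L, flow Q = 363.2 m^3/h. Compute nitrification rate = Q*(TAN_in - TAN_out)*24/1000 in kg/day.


Concentration drop: TAN_in - TAN_out = 1.06 - 0.91 = 0.15 mg/L
Hourly TAN removed = Q * dTAN = 363.2 m^3/h * 0.15 mg/L = 54.48 g/h  (m^3/h * mg/L = g/h)
Daily TAN removed = 54.48 * 24 = 1307.52 g/day
Convert to kg/day: 1307.52 / 1000 = 1.30752 kg/day

1.30752 kg/day


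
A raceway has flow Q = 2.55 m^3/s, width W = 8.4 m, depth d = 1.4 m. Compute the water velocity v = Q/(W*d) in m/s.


Cross-sectional area = W * d = 8.4 * 1.4 = 11.76 m^2
Velocity = Q / A = 2.55 / 11.76 = 0.216837 m/s

0.216837 m/s


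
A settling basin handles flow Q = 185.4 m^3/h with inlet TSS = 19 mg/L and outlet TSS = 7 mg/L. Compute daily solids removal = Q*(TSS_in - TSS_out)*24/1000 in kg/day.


Concentration drop: TSS_in - TSS_out = 19 - 7 = 12 mg/L
Hourly solids removed = Q * dTSS = 185.4 m^3/h * 12 mg/L = 2224.8 g/h  (m^3/h * mg/L = g/h)
Daily solids removed = 2224.8 * 24 = 53395.2 g/day
Convert g to kg: 53395.2 / 1000 = 53.3952 kg/day

53.3952 kg/day


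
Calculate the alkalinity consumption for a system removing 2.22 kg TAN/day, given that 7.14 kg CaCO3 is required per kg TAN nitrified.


Alkalinity factor: 7.14 kg CaCO3 consumed per kg TAN nitrified
alk = 2.22 kg TAN * 7.14 = 15.8508 kg CaCO3/day

15.8508 kg CaCO3/day


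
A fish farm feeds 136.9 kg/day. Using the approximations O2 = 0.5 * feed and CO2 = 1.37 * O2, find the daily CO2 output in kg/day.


O2 = 136.9 * 0.5 = 68.45
CO2 = 68.45 * 1.37 = 93.7765

93.7765 kg/day


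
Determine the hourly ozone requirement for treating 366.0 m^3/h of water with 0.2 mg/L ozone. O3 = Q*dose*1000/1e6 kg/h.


O3 demand (mg/h) = Q * dose * 1000 = 366.0 * 0.2 * 1000 = 73200 mg/h
Convert mg to kg: 73200 / 1e6 = 0.0732 kg/h

0.0732 kg/h


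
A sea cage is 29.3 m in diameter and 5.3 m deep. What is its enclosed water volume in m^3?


r = d/2 = 29.3/2 = 14.65 m
Base area = pi*r^2 = pi*14.65^2 = 674.25647 m^2
Volume = 674.25647 * 5.3 = 3573.56 m^3

3573.56 m^3


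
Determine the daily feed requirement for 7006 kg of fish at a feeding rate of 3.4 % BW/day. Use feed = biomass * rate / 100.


Feeding rate fraction = 3.4% / 100 = 0.034
Daily feed = 7006 kg * 0.034 = 238.204 kg/day

238.204 kg/day


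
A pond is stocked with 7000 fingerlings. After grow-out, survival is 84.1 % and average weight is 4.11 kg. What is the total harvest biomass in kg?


Survivors = 7000 * 84.1/100 = 5887 fish
Harvest biomass = survivors * W_f = 5887 * 4.11 = 24195.57 kg

24195.57 kg


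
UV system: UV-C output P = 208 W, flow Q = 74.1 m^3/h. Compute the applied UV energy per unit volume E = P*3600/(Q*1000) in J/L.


Energy delivered per hour = 208 W * 3600 s = 748800 J/h
Volume treated per hour = 74.1 m^3/h * 1000 = 74100 L/h
dose = 748800 / 74100 = 10.1053 J/L

10.1053 J/L


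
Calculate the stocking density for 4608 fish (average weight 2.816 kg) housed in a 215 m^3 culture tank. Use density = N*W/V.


Total biomass = 4608 fish * 2.816 kg = 12976.128 kg
Density = total biomass / volume = 12976.128 / 215 = 60.3541 kg/m^3

60.3541 kg/m^3


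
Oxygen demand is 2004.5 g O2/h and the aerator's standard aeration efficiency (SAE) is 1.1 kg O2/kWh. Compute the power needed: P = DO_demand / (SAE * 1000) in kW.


SAE in g O2/kWh = 1.1 * 1000 = 1100 g/kWh
P = DO_demand / SAE_g = 2004.5 / 1100 = 1.82227 kW

1.82227 kW


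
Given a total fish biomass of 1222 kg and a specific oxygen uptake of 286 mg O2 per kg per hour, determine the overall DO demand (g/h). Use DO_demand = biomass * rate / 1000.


Total O2 consumption (mg/h) = 1222 kg * 286 mg/(kg*h) = 349492 mg/h
Convert to g/h: 349492 / 1000 = 349.492 g/h

349.492 g/h


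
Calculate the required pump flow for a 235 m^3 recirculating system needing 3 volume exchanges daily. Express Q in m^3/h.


Daily recirculation volume = 235 m^3 * 3 = 705 m^3/day
Flow rate Q = daily volume / 24 h = 705 / 24 = 29.375 m^3/h

29.375 m^3/h


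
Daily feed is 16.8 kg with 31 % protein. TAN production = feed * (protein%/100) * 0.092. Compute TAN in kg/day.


Protein in feed = 16.8 * 31/100 = 5.208 kg/day
TAN = protein * 0.092 = 5.208 * 0.092 = 0.479136 kg/day

0.479136 kg/day


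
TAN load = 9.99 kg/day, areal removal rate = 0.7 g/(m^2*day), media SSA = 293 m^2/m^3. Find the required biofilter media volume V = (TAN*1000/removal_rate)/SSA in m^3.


A = 9.99*1000 / 0.7 = 14271.429 m^2
V = 14271.429 / 293 = 48.7079

48.7079 m^3


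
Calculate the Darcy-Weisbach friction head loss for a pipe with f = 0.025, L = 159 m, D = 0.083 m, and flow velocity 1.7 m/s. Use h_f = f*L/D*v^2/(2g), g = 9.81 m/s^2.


v^2 = 1.7^2 = 2.89 m^2/s^2
L/D = 159/0.083 = 1915.6627
h_f = f*(L/D)*v^2/(2g) = 0.025 * 1915.6627 * 2.89 / 19.62 = 7.05436 m

7.05436 m


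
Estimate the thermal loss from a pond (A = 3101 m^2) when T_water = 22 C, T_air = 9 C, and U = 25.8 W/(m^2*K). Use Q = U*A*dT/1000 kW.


Temperature difference dT = 22 - 9 = 13 K
Heat loss (W) = U * A * dT = 25.8 * 3101 * 13 = 1040075.4 W
Convert to kW: 1040075.4 / 1000 = 1040.0754 kW

1040.0754 kW


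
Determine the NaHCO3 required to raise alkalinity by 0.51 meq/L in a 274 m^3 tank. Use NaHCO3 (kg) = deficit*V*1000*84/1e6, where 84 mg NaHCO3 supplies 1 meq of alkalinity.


Tank volume in L = 274 m^3 * 1000 = 274000 L
Total meq required = 0.51 meq/L * 274000 L = 139740 meq
NaHCO3 mass = 139740 meq * 84 mg/meq / 1e6 = 11.7382 kg

11.7382 kg


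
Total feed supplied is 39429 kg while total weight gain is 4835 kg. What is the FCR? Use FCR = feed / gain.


FCR = feed consumed / weight gained
FCR = 39429 kg / 4835 kg = 8.15491

8.15491


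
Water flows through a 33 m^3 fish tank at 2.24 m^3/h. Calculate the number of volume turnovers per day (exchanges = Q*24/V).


Daily flow volume = 2.24 m^3/h * 24 h = 53.76 m^3/day
Exchanges = daily flow / tank volume = 53.76 / 33 = 1.62909 exchanges/day

1.62909 exchanges/day


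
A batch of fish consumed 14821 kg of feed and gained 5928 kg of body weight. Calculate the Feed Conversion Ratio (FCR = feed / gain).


FCR = feed consumed / weight gained
FCR = 14821 kg / 5928 kg = 2.50017

2.50017


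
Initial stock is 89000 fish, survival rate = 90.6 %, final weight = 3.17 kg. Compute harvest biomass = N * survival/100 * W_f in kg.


Survivors = 89000 * 90.6/100 = 80634 fish
Harvest biomass = survivors * W_f = 80634 * 3.17 = 255609.78 kg

255609.78 kg


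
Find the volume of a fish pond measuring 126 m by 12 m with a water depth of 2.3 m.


Base area = L * W = 126 * 12 = 1512 m^2
Volume = area * depth = 1512 * 2.3 = 3477.6 m^3

3477.6 m^3


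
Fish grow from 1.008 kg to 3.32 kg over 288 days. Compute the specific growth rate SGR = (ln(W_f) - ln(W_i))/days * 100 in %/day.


ln(W_f) = ln(3.32) = 1.1999648
ln(W_i) = ln(1.008) = 0.0079681696
ln(W_f) - ln(W_i) = 1.1999648 - 0.0079681696 = 1.1919966
SGR = 1.1919966 / 288 * 100 = 0.413888 %/day

0.413888 %/day


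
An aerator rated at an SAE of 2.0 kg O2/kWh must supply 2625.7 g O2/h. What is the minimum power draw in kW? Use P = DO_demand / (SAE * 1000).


SAE in g O2/kWh = 2.0 * 1000 = 2000 g/kWh
P = DO_demand / SAE_g = 2625.7 / 2000 = 1.31285 kW

1.31285 kW


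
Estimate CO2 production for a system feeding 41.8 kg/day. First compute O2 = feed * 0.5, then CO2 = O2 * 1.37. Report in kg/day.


O2 = 41.8 * 0.5 = 20.9
CO2 = 20.9 * 1.37 = 28.633

28.633 kg/day


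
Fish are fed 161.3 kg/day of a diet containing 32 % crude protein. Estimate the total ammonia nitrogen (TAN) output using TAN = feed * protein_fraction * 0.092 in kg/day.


Protein in feed = 161.3 * 32/100 = 51.616 kg/day
TAN = protein * 0.092 = 51.616 * 0.092 = 4.748672 kg/day

4.748672 kg/day


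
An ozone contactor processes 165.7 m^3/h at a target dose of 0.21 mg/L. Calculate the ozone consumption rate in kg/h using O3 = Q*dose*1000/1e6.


O3 demand (mg/h) = Q * dose * 1000 = 165.7 * 0.21 * 1000 = 34797 mg/h
Convert mg to kg: 34797 / 1e6 = 0.034797 kg/h

0.034797 kg/h


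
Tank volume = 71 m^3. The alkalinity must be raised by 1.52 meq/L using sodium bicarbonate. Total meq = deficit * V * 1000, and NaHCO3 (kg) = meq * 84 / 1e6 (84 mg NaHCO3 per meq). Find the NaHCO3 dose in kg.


Tank volume in L = 71 m^3 * 1000 = 71000 L
Total meq required = 1.52 meq/L * 71000 L = 107920 meq
NaHCO3 mass = 107920 meq * 84 mg/meq / 1e6 = 9.06528 kg

9.06528 kg


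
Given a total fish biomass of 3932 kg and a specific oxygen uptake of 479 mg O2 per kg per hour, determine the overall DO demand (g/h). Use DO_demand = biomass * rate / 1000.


Total O2 consumption (mg/h) = 3932 kg * 479 mg/(kg*h) = 1883428 mg/h
Convert to g/h: 1883428 / 1000 = 1883.428 g/h

1883.428 g/h


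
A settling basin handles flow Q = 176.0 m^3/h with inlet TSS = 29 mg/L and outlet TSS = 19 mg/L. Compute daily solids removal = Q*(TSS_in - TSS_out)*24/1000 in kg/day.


Concentration drop: TSS_in - TSS_out = 29 - 19 = 10 mg/L
Hourly solids removed = Q * dTSS = 176.0 m^3/h * 10 mg/L = 1760 g/h  (m^3/h * mg/L = g/h)
Daily solids removed = 1760 * 24 = 42240 g/day
Convert g to kg: 42240 / 1000 = 42.24 kg/day

42.24 kg/day


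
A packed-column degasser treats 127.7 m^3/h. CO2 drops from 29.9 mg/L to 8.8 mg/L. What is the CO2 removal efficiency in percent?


CO2_out / CO2_in = 8.8 / 29.9 = 0.29431438
Fraction remaining = 0.29431438
efficiency = (1 - 0.29431438) * 100 = 70.5686 %

70.5686 %


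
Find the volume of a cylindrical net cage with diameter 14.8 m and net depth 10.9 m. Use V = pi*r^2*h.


r = d/2 = 14.8/2 = 7.4 m
Base area = pi*r^2 = pi*7.4^2 = 172.03361 m^2
Volume = 172.03361 * 10.9 = 1875.17 m^3

1875.17 m^3


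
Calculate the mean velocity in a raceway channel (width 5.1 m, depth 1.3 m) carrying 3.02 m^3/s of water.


Cross-sectional area = W * d = 5.1 * 1.3 = 6.63 m^2
Velocity = Q / A = 3.02 / 6.63 = 0.455505 m/s

0.455505 m/s


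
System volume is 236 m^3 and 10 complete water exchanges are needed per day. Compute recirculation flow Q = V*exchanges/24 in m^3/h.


Daily recirculation volume = 236 m^3 * 10 = 2360 m^3/day
Flow rate Q = daily volume / 24 h = 2360 / 24 = 98.3333 m^3/h

98.3333 m^3/h


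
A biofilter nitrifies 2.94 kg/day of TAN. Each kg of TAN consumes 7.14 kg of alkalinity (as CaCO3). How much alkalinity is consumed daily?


Alkalinity factor: 7.14 kg CaCO3 consumed per kg TAN nitrified
alk = 2.94 kg TAN * 7.14 = 20.9916 kg CaCO3/day

20.9916 kg CaCO3/day


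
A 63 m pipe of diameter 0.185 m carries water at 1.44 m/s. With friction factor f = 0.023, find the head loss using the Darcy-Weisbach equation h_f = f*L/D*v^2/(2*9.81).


v^2 = 1.44^2 = 2.0736 m^2/s^2
L/D = 63/0.185 = 340.54054
h_f = f*(L/D)*v^2/(2g) = 0.023 * 340.54054 * 2.0736 / 19.62 = 0.827795 m

0.827795 m


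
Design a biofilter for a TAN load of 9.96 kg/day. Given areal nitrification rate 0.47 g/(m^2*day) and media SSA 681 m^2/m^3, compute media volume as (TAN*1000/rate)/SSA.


A = 9.96*1000 / 0.47 = 21191.489 m^2
V = 21191.489 / 681 = 31.1182

31.1182 m^3


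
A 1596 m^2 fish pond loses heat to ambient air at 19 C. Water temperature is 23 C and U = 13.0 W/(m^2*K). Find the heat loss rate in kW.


Temperature difference dT = 23 - 19 = 4 K
Heat loss (W) = U * A * dT = 13.0 * 1596 * 4 = 82992 W
Convert to kW: 82992 / 1000 = 82.992 kW

82.992 kW


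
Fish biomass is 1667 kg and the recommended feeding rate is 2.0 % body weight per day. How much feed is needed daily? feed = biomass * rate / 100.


Feeding rate fraction = 2.0% / 100 = 0.02
Daily feed = 1667 kg * 0.02 = 33.34 kg/day

33.34 kg/day


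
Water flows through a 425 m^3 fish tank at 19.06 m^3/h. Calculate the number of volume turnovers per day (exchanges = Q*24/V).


Daily flow volume = 19.06 m^3/h * 24 h = 457.44 m^3/day
Exchanges = daily flow / tank volume = 457.44 / 425 = 1.07633 exchanges/day

1.07633 exchanges/day


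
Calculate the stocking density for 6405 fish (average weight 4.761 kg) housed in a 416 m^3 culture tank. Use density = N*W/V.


Total biomass = 6405 fish * 4.761 kg = 30494.205 kg
Density = total biomass / volume = 30494.205 / 416 = 73.3034 kg/m^3

73.3034 kg/m^3


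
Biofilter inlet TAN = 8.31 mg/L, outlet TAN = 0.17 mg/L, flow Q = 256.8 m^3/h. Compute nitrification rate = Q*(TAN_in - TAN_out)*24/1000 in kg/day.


Concentration drop: TAN_in - TAN_out = 8.31 - 0.17 = 8.14 mg/L
Hourly TAN removed = Q * dTAN = 256.8 m^3/h * 8.14 mg/L = 2090.352 g/h  (m^3/h * mg/L = g/h)
Daily TAN removed = 2090.352 * 24 = 50168.448 g/day
Convert to kg/day: 50168.448 / 1000 = 50.168448 kg/day

50.168448 kg/day


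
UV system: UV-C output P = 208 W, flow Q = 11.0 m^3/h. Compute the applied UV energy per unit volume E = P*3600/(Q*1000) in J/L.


Energy delivered per hour = 208 W * 3600 s = 748800 J/h
Volume treated per hour = 11.0 m^3/h * 1000 = 11000 L/h
dose = 748800 / 11000 = 68.0727 J/L

68.0727 J/L


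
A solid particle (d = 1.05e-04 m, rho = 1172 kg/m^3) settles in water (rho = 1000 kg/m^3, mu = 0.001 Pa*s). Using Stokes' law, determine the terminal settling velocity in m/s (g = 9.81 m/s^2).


Density difference: rho_p - rho_f = 1172 - 1000 = 172 kg/m^3
d^2 = (1.05e-04)^2 = 1.1025e-08 m^2
Numerator = (rho_p - rho_f) * g * d^2 = 172 * 9.81 * 1.1025e-08 = 1.8602703e-05
Denominator = 18 * mu = 18 * 0.001 = 0.018
v_s = 1.8602703e-05 / 0.018 = 0.00103348 m/s
Check: Re = rho_f * v_s * d / mu = 1000 * 0.00103348 * 1.05e-04 / 0.001 = 0.109 < 1, so Stokes' law applies.

0.00103348 m/s


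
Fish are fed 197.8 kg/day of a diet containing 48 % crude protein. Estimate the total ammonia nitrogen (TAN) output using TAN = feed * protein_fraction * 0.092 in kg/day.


Protein in feed = 197.8 * 48/100 = 94.944 kg/day
TAN = protein * 0.092 = 94.944 * 0.092 = 8.734848 kg/day

8.734848 kg/day


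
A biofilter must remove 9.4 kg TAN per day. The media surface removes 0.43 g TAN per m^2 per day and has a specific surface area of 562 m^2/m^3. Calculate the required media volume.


A = 9.4*1000 / 0.43 = 21860.465 m^2
V = 21860.465 / 562 = 38.8976

38.8976 m^3


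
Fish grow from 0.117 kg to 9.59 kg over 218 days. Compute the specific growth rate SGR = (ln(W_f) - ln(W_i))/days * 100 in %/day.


ln(W_f) = ln(9.59) = 2.2607209
ln(W_i) = ln(0.117) = -2.1455813
ln(W_f) - ln(W_i) = 2.2607209 - -2.1455813 = 4.4063022
SGR = 4.4063022 / 218 * 100 = 2.02124 %/day

2.02124 %/day


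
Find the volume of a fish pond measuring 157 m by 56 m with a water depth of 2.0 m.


Base area = L * W = 157 * 56 = 8792 m^2
Volume = area * depth = 8792 * 2.0 = 17584 m^3

17584 m^3


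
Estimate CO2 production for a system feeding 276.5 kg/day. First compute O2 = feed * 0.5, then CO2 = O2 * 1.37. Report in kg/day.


O2 = 276.5 * 0.5 = 138.25
CO2 = 138.25 * 1.37 = 189.4025

189.4025 kg/day


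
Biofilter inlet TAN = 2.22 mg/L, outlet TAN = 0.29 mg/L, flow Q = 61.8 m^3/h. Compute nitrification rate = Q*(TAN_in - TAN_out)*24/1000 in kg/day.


Concentration drop: TAN_in - TAN_out = 2.22 - 0.29 = 1.93 mg/L
Hourly TAN removed = Q * dTAN = 61.8 m^3/h * 1.93 mg/L = 119.274 g/h  (m^3/h * mg/L = g/h)
Daily TAN removed = 119.274 * 24 = 2862.576 g/day
Convert to kg/day: 2862.576 / 1000 = 2.862576 kg/day

2.862576 kg/day


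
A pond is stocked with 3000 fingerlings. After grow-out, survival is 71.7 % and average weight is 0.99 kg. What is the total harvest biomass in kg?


Survivors = 3000 * 71.7/100 = 2151 fish
Harvest biomass = survivors * W_f = 2151 * 0.99 = 2129.49 kg

2129.49 kg


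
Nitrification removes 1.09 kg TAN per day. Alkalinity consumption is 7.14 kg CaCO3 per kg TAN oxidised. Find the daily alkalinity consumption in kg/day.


Alkalinity factor: 7.14 kg CaCO3 consumed per kg TAN nitrified
alk = 1.09 kg TAN * 7.14 = 7.7826 kg CaCO3/day

7.7826 kg CaCO3/day


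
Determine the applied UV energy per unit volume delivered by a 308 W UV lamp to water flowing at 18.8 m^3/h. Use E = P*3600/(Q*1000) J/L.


Energy delivered per hour = 308 W * 3600 s = 1108800 J/h
Volume treated per hour = 18.8 m^3/h * 1000 = 18800 L/h
dose = 1108800 / 18800 = 58.9787 J/L

58.9787 J/L


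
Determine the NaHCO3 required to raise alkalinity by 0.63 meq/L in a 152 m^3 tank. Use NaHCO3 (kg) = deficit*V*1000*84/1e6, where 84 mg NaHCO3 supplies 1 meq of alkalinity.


Tank volume in L = 152 m^3 * 1000 = 152000 L
Total meq required = 0.63 meq/L * 152000 L = 95760 meq
NaHCO3 mass = 95760 meq * 84 mg/meq / 1e6 = 8.04384 kg

8.04384 kg


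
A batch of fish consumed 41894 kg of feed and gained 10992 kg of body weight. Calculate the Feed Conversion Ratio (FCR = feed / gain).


FCR = feed consumed / weight gained
FCR = 41894 kg / 10992 kg = 3.81132

3.81132


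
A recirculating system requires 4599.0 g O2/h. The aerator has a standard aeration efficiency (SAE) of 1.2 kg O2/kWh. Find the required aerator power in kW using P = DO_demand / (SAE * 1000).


SAE in g O2/kWh = 1.2 * 1000 = 1200 g/kWh
P = DO_demand / SAE_g = 4599.0 / 1200 = 3.8325 kW

3.8325 kW


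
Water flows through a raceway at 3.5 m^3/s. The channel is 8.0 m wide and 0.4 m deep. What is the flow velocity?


Cross-sectional area = W * d = 8.0 * 0.4 = 3.2 m^2
Velocity = Q / A = 3.5 / 3.2 = 1.09375 m/s

1.09375 m/s


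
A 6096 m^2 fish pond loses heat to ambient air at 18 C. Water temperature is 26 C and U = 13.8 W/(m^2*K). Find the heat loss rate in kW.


Temperature difference dT = 26 - 18 = 8 K
Heat loss (W) = U * A * dT = 13.8 * 6096 * 8 = 672998.4 W
Convert to kW: 672998.4 / 1000 = 672.9984 kW

672.9984 kW


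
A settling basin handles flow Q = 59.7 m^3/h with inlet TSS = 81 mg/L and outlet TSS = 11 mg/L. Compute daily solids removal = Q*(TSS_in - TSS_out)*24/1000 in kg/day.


Concentration drop: TSS_in - TSS_out = 81 - 11 = 70 mg/L
Hourly solids removed = Q * dTSS = 59.7 m^3/h * 70 mg/L = 4179 g/h  (m^3/h * mg/L = g/h)
Daily solids removed = 4179 * 24 = 100296 g/day
Convert g to kg: 100296 / 1000 = 100.296 kg/day

100.296 kg/day


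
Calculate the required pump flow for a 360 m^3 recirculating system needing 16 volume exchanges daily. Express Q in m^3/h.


Daily recirculation volume = 360 m^3 * 16 = 5760 m^3/day
Flow rate Q = daily volume / 24 h = 5760 / 24 = 240 m^3/h

240 m^3/h


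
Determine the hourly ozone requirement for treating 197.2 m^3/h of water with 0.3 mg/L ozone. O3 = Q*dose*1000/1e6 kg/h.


O3 demand (mg/h) = Q * dose * 1000 = 197.2 * 0.3 * 1000 = 59160 mg/h
Convert mg to kg: 59160 / 1e6 = 0.05916 kg/h

0.05916 kg/h
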